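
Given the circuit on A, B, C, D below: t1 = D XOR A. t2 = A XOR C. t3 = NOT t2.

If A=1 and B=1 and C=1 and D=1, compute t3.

1

t2 = 1 XOR 1 = 0
t3 = NOT 0 = 1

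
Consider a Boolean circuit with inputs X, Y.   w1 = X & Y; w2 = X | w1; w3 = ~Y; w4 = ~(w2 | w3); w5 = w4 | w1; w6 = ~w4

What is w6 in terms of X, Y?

~(~((X | (X & Y)) | ~Y))

w1 = X & Y
w2 = X | w1 = X | (X & Y)
w3 = ~Y
w4 = ~(w2 | w3) = ~((X | (X & Y)) | ~Y)
w6 = ~w4 = ~(~((X | (X & Y)) | ~Y))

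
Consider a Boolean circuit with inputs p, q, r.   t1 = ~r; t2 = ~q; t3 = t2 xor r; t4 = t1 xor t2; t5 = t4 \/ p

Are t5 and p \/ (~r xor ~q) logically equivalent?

Yes

t1 = ~r
t2 = ~q
t4 = t1 xor t2 = ~r xor ~q
t5 = t4 \/ p = (~r xor ~q) \/ p
At p=0, q=0, r=0: circuit gives 0, formula gives 0.
At p=0, q=0, r=1: circuit gives 1, formula gives 1.
Agrees on all 8 inputs.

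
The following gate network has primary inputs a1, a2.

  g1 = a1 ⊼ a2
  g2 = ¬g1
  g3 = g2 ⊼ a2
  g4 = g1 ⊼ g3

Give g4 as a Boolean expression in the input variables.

g1 = a1 ⊼ a2
g2 = ¬g1 = ¬(a1 ⊼ a2)
g3 = g2 ⊼ a2 = ¬(a1 ⊼ a2) ⊼ a2
g4 = g1 ⊼ g3 = (a1 ⊼ a2) ⊼ (¬(a1 ⊼ a2) ⊼ a2)

(a1 ⊼ a2) ⊼ (¬(a1 ⊼ a2) ⊼ a2)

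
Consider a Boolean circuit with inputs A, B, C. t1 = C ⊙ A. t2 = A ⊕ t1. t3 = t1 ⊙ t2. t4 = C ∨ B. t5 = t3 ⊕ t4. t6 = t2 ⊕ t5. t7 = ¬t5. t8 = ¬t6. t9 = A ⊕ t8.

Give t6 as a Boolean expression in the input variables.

t1 = C ⊙ A
t2 = A ⊕ t1 = A ⊕ (C ⊙ A)
t3 = t1 ⊙ t2 = (C ⊙ A) ⊙ (A ⊕ (C ⊙ A))
t4 = C ∨ B
t5 = t3 ⊕ t4 = ((C ⊙ A) ⊙ (A ⊕ (C ⊙ A))) ⊕ (C ∨ B)
t6 = t2 ⊕ t5 = (A ⊕ (C ⊙ A)) ⊕ (((C ⊙ A) ⊙ (A ⊕ (C ⊙ A))) ⊕ (C ∨ B))

(A ⊕ (C ⊙ A)) ⊕ (((C ⊙ A) ⊙ (A ⊕ (C ⊙ A))) ⊕ (C ∨ B))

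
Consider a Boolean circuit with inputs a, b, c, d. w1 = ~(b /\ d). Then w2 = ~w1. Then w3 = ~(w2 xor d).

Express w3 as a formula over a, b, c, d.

w1 = ~(b /\ d)
w2 = ~w1 = ~(~(b /\ d))
w3 = ~(w2 xor d) = ~(~(~(b /\ d)) xor d)

~(~(~(b /\ d)) xor d)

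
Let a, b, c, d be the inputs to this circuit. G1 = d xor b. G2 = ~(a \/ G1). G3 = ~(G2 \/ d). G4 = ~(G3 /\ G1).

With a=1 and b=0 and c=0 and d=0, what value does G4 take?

1

G1 = 0 xor 0 = 0
G2 = ~(1 \/ 0) = 0
G3 = ~(0 \/ 0) = 1
G4 = ~(1 /\ 0) = 1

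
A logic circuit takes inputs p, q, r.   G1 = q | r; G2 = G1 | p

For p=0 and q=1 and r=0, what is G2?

G1 = 1 | 0 = 1
G2 = 1 | 0 = 1

1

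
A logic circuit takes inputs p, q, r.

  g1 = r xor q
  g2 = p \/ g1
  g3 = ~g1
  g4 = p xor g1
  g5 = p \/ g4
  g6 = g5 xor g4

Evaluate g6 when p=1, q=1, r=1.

0

g1 = 1 xor 1 = 0
g4 = 1 xor 0 = 1
g5 = 1 \/ 1 = 1
g6 = 1 xor 1 = 0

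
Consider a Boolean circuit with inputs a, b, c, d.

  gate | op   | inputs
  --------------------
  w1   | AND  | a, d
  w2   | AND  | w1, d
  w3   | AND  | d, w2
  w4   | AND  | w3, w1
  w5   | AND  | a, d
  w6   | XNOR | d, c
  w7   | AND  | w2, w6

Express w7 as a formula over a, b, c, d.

w1 = a AND d
w2 = w1 AND d = (a AND d) AND d
w6 = d XNOR c
w7 = w2 AND w6 = ((a AND d) AND d) AND (d XNOR c)

((a AND d) AND d) AND (d XNOR c)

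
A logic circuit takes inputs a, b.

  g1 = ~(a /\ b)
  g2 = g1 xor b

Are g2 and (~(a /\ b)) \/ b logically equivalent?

g1 = ~(a /\ b)
g2 = g1 xor b = (~(a /\ b)) xor b
At a=0, b=1: circuit gives 0, formula gives 1.

No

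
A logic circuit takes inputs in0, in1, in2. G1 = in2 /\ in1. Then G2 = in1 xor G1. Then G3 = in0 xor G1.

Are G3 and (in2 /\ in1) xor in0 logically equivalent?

Yes

G1 = in2 /\ in1
G3 = in0 xor G1 = in0 xor (in2 /\ in1)
At in0=0, in1=0, in2=0: circuit gives 0, formula gives 0.
At in0=0, in1=1, in2=1: circuit gives 1, formula gives 1.
Agrees on all 8 inputs.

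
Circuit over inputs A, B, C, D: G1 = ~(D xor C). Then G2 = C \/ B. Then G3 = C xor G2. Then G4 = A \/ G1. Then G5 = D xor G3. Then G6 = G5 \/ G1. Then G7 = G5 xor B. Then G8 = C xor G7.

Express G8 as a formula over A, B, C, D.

G2 = C \/ B
G3 = C xor G2 = C xor (C \/ B)
G5 = D xor G3 = D xor (C xor (C \/ B))
G7 = G5 xor B = (D xor (C xor (C \/ B))) xor B
G8 = C xor G7 = C xor ((D xor (C xor (C \/ B))) xor B)

C xor ((D xor (C xor (C \/ B))) xor B)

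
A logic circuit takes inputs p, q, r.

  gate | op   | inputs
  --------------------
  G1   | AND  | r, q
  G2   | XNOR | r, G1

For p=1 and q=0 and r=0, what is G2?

G1 = 0 AND 0 = 0
G2 = 0 XNOR 0 = 1

1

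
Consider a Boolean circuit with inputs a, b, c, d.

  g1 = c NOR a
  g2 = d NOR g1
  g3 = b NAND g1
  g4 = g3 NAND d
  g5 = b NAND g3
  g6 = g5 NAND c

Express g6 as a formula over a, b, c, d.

g1 = c NOR a
g3 = b NAND g1 = b NAND (c NOR a)
g5 = b NAND g3 = b NAND (b NAND (c NOR a))
g6 = g5 NAND c = (b NAND (b NAND (c NOR a))) NAND c

(b NAND (b NAND (c NOR a))) NAND c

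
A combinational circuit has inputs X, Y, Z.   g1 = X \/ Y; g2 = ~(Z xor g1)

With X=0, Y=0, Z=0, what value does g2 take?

1

g1 = 0 \/ 0 = 0
g2 = ~(0 xor 0) = 1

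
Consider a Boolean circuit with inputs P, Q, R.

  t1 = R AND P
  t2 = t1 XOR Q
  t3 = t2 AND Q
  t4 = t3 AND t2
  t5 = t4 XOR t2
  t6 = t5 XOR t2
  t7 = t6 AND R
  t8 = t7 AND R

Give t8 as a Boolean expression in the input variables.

(((((((R AND P) XOR Q) AND Q) AND ((R AND P) XOR Q)) XOR ((R AND P) XOR Q)) XOR ((R AND P) XOR Q)) AND R) AND R

t1 = R AND P
t2 = t1 XOR Q = (R AND P) XOR Q
t3 = t2 AND Q = ((R AND P) XOR Q) AND Q
t4 = t3 AND t2 = (((R AND P) XOR Q) AND Q) AND ((R AND P) XOR Q)
t5 = t4 XOR t2 = ((((R AND P) XOR Q) AND Q) AND ((R AND P) XOR Q)) XOR ((R AND P) XOR Q)
t6 = t5 XOR t2 = (((((R AND P) XOR Q) AND Q) AND ((R AND P) XOR Q)) XOR ((R AND P) XOR Q)) XOR ((R AND P) XOR Q)
t7 = t6 AND R = ((((((R AND P) XOR Q) AND Q) AND ((R AND P) XOR Q)) XOR ((R AND P) XOR Q)) XOR ((R AND P) XOR Q)) AND R
t8 = t7 AND R = (((((((R AND P) XOR Q) AND Q) AND ((R AND P) XOR Q)) XOR ((R AND P) XOR Q)) XOR ((R AND P) XOR Q)) AND R) AND R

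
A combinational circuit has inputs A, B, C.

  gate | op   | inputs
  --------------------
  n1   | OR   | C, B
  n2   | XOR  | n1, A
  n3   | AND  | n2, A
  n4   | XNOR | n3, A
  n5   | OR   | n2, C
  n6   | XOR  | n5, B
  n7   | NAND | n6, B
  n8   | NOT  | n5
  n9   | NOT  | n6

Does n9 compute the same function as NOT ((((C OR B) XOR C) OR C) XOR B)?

n1 = C OR B
n2 = n1 XOR A = (C OR B) XOR A
n5 = n2 OR C = ((C OR B) XOR A) OR C
n6 = n5 XOR B = (((C OR B) XOR A) OR C) XOR B
n9 = NOT n6 = NOT ((((C OR B) XOR A) OR C) XOR B)
At A=1, B=0, C=0: circuit gives 0, formula gives 1.

No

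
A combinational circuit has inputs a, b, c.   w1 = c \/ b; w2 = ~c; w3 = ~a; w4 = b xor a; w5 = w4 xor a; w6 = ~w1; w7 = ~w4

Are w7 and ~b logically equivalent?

No

w4 = b xor a
w7 = ~w4 = ~(b xor a)
At a=1, b=0, c=0: circuit gives 0, formula gives 1.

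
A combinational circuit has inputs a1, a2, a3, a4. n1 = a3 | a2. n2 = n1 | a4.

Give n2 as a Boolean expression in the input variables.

(a3 | a2) | a4

n1 = a3 | a2
n2 = n1 | a4 = (a3 | a2) | a4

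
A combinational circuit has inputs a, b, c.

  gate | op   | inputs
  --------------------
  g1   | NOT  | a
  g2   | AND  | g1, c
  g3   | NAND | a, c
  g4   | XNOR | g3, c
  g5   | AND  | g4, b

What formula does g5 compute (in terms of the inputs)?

((a NAND c) XNOR c) AND b

g3 = a NAND c
g4 = g3 XNOR c = (a NAND c) XNOR c
g5 = g4 AND b = ((a NAND c) XNOR c) AND b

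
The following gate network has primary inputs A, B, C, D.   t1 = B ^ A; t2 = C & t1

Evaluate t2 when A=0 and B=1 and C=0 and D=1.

0

t1 = 1 ^ 0 = 1
t2 = 0 & 1 = 0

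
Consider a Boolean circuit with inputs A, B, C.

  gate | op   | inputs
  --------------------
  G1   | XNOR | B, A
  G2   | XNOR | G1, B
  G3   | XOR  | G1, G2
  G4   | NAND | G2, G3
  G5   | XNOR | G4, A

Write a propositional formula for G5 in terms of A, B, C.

(((B XNOR A) XNOR B) NAND ((B XNOR A) XOR ((B XNOR A) XNOR B))) XNOR A

G1 = B XNOR A
G2 = G1 XNOR B = (B XNOR A) XNOR B
G3 = G1 XOR G2 = (B XNOR A) XOR ((B XNOR A) XNOR B)
G4 = G2 NAND G3 = ((B XNOR A) XNOR B) NAND ((B XNOR A) XOR ((B XNOR A) XNOR B))
G5 = G4 XNOR A = (((B XNOR A) XNOR B) NAND ((B XNOR A) XOR ((B XNOR A) XNOR B))) XNOR A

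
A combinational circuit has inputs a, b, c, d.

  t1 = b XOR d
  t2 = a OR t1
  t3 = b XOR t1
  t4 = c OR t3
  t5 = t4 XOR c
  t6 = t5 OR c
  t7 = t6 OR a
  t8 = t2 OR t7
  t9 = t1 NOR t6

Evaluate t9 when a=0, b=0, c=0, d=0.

t1 = 0 XOR 0 = 0
t3 = 0 XOR 0 = 0
t4 = 0 OR 0 = 0
t5 = 0 XOR 0 = 0
t6 = 0 OR 0 = 0
t9 = 0 NOR 0 = 1

1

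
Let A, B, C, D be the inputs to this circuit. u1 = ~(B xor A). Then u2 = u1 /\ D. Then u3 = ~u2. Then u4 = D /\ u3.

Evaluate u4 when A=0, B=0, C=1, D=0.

u1 = ~(0 xor 0) = 1
u2 = 1 /\ 0 = 0
u3 = ~0 = 1
u4 = 0 /\ 1 = 0

0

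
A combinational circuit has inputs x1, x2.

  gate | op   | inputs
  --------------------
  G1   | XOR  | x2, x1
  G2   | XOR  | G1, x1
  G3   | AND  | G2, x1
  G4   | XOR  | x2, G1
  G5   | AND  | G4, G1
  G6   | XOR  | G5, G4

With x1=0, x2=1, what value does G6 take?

G1 = 1 XOR 0 = 1
G4 = 1 XOR 1 = 0
G5 = 0 AND 1 = 0
G6 = 0 XOR 0 = 0

0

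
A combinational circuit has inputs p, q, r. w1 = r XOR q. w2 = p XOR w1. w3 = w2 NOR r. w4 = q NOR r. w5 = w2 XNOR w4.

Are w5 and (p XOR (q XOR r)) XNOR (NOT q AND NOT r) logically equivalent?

Yes

w1 = r XOR q
w2 = p XOR w1 = p XOR (r XOR q)
w4 = q NOR r
w5 = w2 XNOR w4 = (p XOR (r XOR q)) XNOR (q NOR r)
At p=0, q=0, r=0: circuit gives 0, formula gives 0.
At p=0, q=1, r=1: circuit gives 1, formula gives 1.
Agrees on all 8 inputs.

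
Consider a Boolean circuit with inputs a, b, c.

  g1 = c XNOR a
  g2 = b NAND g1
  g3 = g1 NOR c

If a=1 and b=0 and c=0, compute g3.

g1 = 0 XNOR 1 = 0
g3 = 0 NOR 0 = 1

1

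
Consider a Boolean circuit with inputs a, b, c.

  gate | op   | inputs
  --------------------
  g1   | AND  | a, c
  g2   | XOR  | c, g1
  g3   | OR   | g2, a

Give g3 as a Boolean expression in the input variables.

g1 = a AND c
g2 = c XOR g1 = c XOR (a AND c)
g3 = g2 OR a = (c XOR (a AND c)) OR a

(c XOR (a AND c)) OR a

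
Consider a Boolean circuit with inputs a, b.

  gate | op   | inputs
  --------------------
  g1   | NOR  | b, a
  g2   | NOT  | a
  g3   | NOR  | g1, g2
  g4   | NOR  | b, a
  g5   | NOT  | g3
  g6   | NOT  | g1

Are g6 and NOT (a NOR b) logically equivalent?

g1 = b NOR a
g6 = NOT g1 = NOT (b NOR a)
At a=0, b=0: circuit gives 0, formula gives 0.
At a=0, b=1: circuit gives 1, formula gives 1.
Agrees on all 4 inputs.

Yes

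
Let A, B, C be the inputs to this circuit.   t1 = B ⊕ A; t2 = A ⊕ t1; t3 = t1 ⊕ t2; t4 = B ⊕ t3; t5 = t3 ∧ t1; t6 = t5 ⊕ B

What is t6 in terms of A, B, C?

(((B ⊕ A) ⊕ (A ⊕ (B ⊕ A))) ∧ (B ⊕ A)) ⊕ B

t1 = B ⊕ A
t2 = A ⊕ t1 = A ⊕ (B ⊕ A)
t3 = t1 ⊕ t2 = (B ⊕ A) ⊕ (A ⊕ (B ⊕ A))
t5 = t3 ∧ t1 = ((B ⊕ A) ⊕ (A ⊕ (B ⊕ A))) ∧ (B ⊕ A)
t6 = t5 ⊕ B = (((B ⊕ A) ⊕ (A ⊕ (B ⊕ A))) ∧ (B ⊕ A)) ⊕ B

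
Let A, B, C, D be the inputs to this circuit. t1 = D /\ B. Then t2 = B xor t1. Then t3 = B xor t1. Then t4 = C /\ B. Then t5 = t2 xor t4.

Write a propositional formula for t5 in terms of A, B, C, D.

t1 = D /\ B
t2 = B xor t1 = B xor (D /\ B)
t4 = C /\ B
t5 = t2 xor t4 = (B xor (D /\ B)) xor (C /\ B)

(B xor (D /\ B)) xor (C /\ B)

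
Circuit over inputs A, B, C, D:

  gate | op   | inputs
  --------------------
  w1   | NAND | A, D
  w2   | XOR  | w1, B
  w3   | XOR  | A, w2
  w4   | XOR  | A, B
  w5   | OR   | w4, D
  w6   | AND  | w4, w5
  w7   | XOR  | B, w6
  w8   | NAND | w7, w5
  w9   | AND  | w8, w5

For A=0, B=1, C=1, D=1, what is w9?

1

w4 = 0 XOR 1 = 1
w5 = 1 OR 1 = 1
w6 = 1 AND 1 = 1
w7 = 1 XOR 1 = 0
w8 = 0 NAND 1 = 1
w9 = 1 AND 1 = 1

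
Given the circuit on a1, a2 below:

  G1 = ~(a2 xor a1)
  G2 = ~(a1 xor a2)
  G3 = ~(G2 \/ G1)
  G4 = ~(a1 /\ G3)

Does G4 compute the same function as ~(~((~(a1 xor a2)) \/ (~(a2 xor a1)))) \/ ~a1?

G1 = ~(a2 xor a1)
G2 = ~(a1 xor a2)
G3 = ~(G2 \/ G1) = ~((~(a1 xor a2)) \/ (~(a2 xor a1)))
G4 = ~(a1 /\ G3) = ~(a1 /\ (~((~(a1 xor a2)) \/ (~(a2 xor a1)))))
At a1=1, a2=0: circuit gives 0, formula gives 0.
At a1=0, a2=0: circuit gives 1, formula gives 1.
Agrees on all 4 inputs.

Yes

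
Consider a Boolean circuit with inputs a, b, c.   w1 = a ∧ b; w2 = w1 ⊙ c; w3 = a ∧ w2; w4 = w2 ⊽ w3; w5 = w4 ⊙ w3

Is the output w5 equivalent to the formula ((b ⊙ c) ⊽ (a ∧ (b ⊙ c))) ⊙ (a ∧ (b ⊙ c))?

w1 = a ∧ b
w2 = w1 ⊙ c = (a ∧ b) ⊙ c
w3 = a ∧ w2 = a ∧ ((a ∧ b) ⊙ c)
w4 = w2 ⊽ w3 = ((a ∧ b) ⊙ c) ⊽ (a ∧ ((a ∧ b) ⊙ c))
w5 = w4 ⊙ w3 = (((a ∧ b) ⊙ c) ⊽ (a ∧ ((a ∧ b) ⊙ c))) ⊙ (a ∧ ((a ∧ b) ⊙ c))
At a=0, b=1, c=0: circuit gives 1, formula gives 0.

No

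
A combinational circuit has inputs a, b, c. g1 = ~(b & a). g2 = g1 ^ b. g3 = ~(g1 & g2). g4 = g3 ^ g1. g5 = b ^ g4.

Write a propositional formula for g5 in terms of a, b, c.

g1 = ~(b & a)
g2 = g1 ^ b = (~(b & a)) ^ b
g3 = ~(g1 & g2) = ~((~(b & a)) & ((~(b & a)) ^ b))
g4 = g3 ^ g1 = (~((~(b & a)) & ((~(b & a)) ^ b))) ^ (~(b & a))
g5 = b ^ g4 = b ^ ((~((~(b & a)) & ((~(b & a)) ^ b))) ^ (~(b & a)))

b ^ ((~((~(b & a)) & ((~(b & a)) ^ b))) ^ (~(b & a)))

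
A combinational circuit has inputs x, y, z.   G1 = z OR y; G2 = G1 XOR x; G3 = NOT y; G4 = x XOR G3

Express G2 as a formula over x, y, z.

G1 = z OR y
G2 = G1 XOR x = (z OR y) XOR x

(z OR y) XOR x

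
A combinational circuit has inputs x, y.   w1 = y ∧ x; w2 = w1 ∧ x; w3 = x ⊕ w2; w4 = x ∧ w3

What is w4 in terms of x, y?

x ∧ (x ⊕ ((y ∧ x) ∧ x))

w1 = y ∧ x
w2 = w1 ∧ x = (y ∧ x) ∧ x
w3 = x ⊕ w2 = x ⊕ ((y ∧ x) ∧ x)
w4 = x ∧ w3 = x ∧ (x ⊕ ((y ∧ x) ∧ x))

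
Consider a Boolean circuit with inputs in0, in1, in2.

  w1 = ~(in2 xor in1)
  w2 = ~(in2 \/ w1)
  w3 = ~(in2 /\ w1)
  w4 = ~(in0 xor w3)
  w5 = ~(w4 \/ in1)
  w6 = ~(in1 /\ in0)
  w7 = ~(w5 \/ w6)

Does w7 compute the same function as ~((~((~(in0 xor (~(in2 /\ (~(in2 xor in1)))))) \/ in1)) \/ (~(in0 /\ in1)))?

Yes

w1 = ~(in2 xor in1)
w3 = ~(in2 /\ w1) = ~(in2 /\ (~(in2 xor in1)))
w4 = ~(in0 xor w3) = ~(in0 xor (~(in2 /\ (~(in2 xor in1)))))
w5 = ~(w4 \/ in1) = ~((~(in0 xor (~(in2 /\ (~(in2 xor in1)))))) \/ in1)
w6 = ~(in1 /\ in0)
w7 = ~(w5 \/ w6) = ~((~((~(in0 xor (~(in2 /\ (~(in2 xor in1)))))) \/ in1)) \/ (~(in1 /\ in0)))
At in0=0, in1=0, in2=0: circuit gives 0, formula gives 0.
At in0=1, in1=1, in2=0: circuit gives 1, formula gives 1.
Agrees on all 8 inputs.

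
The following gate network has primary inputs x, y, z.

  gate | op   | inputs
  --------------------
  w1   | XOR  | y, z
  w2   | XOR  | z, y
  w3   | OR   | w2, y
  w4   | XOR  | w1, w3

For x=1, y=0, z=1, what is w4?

0

w1 = 0 XOR 1 = 1
w2 = 1 XOR 0 = 1
w3 = 1 OR 0 = 1
w4 = 1 XOR 1 = 0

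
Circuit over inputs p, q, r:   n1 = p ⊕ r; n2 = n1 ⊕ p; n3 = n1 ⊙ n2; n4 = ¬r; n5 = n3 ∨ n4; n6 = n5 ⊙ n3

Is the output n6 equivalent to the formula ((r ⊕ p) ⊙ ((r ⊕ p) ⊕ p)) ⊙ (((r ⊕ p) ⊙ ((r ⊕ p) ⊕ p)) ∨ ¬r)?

n1 = p ⊕ r
n2 = n1 ⊕ p = (p ⊕ r) ⊕ p
n3 = n1 ⊙ n2 = (p ⊕ r) ⊙ ((p ⊕ r) ⊕ p)
n4 = ¬r
n5 = n3 ∨ n4 = ((p ⊕ r) ⊙ ((p ⊕ r) ⊕ p)) ∨ ¬r
n6 = n5 ⊙ n3 = (((p ⊕ r) ⊙ ((p ⊕ r) ⊕ p)) ∨ ¬r) ⊙ ((p ⊕ r) ⊙ ((p ⊕ r) ⊕ p))
At p=1, q=0, r=0: circuit gives 0, formula gives 0.
At p=0, q=0, r=0: circuit gives 1, formula gives 1.
Agrees on all 8 inputs.

Yes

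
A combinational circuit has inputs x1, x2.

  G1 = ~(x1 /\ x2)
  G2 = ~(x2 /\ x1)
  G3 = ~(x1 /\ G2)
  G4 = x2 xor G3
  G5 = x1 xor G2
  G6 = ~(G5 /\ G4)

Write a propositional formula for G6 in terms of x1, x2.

~((x1 xor (~(x2 /\ x1))) /\ (x2 xor (~(x1 /\ (~(x2 /\ x1))))))

G2 = ~(x2 /\ x1)
G3 = ~(x1 /\ G2) = ~(x1 /\ (~(x2 /\ x1)))
G4 = x2 xor G3 = x2 xor (~(x1 /\ (~(x2 /\ x1))))
G5 = x1 xor G2 = x1 xor (~(x2 /\ x1))
G6 = ~(G5 /\ G4) = ~((x1 xor (~(x2 /\ x1))) /\ (x2 xor (~(x1 /\ (~(x2 /\ x1))))))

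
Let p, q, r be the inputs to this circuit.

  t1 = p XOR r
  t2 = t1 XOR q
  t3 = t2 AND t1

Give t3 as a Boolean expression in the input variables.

t1 = p XOR r
t2 = t1 XOR q = (p XOR r) XOR q
t3 = t2 AND t1 = ((p XOR r) XOR q) AND (p XOR r)

((p XOR r) XOR q) AND (p XOR r)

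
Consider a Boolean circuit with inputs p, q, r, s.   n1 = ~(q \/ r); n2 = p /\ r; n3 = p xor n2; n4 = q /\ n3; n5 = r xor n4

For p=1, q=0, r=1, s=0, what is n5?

1

n2 = 1 /\ 1 = 1
n3 = 1 xor 1 = 0
n4 = 0 /\ 0 = 0
n5 = 1 xor 0 = 1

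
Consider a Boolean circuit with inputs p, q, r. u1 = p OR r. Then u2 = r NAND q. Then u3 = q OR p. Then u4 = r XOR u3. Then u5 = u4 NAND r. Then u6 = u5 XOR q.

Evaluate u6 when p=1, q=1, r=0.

u3 = 1 OR 1 = 1
u4 = 0 XOR 1 = 1
u5 = 1 NAND 0 = 1
u6 = 1 XOR 1 = 0

0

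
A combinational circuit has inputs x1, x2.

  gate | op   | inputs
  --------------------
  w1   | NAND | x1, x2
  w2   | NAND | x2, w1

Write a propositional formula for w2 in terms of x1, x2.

x2 NAND (x1 NAND x2)

w1 = x1 NAND x2
w2 = x2 NAND w1 = x2 NAND (x1 NAND x2)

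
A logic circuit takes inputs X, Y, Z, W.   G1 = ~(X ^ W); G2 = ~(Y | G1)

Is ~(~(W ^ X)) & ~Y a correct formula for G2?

Yes

G1 = ~(X ^ W)
G2 = ~(Y | G1) = ~(Y | (~(X ^ W)))
At X=0, Y=0, Z=0, W=0: circuit gives 0, formula gives 0.
At X=0, Y=0, Z=0, W=1: circuit gives 1, formula gives 1.
Agrees on all 16 inputs.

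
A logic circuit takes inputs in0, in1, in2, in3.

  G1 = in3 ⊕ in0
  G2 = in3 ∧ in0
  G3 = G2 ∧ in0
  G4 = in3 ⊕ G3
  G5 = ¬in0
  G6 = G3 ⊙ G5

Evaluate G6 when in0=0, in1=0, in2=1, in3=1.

G2 = 1 ∧ 0 = 0
G3 = 0 ∧ 0 = 0
G5 = ¬0 = 1
G6 = 0 ⊙ 1 = 0

0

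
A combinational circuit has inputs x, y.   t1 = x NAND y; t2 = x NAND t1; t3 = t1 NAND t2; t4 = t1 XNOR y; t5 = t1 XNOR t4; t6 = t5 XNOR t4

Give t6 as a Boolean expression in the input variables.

t1 = x NAND y
t4 = t1 XNOR y = (x NAND y) XNOR y
t5 = t1 XNOR t4 = (x NAND y) XNOR ((x NAND y) XNOR y)
t6 = t5 XNOR t4 = ((x NAND y) XNOR ((x NAND y) XNOR y)) XNOR ((x NAND y) XNOR y)

((x NAND y) XNOR ((x NAND y) XNOR y)) XNOR ((x NAND y) XNOR y)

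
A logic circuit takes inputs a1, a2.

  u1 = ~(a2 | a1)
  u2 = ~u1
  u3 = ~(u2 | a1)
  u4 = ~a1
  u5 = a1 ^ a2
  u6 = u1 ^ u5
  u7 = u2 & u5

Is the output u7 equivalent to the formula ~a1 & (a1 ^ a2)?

No

u1 = ~(a2 | a1)
u2 = ~u1 = ~(~(a2 | a1))
u5 = a1 ^ a2
u7 = u2 & u5 = ~(~(a2 | a1)) & (a1 ^ a2)
At a1=1, a2=0: circuit gives 1, formula gives 0.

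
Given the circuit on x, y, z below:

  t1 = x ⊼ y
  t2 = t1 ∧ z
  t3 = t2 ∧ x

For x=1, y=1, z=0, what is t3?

t1 = 1 ⊼ 1 = 0
t2 = 0 ∧ 0 = 0
t3 = 0 ∧ 1 = 0

0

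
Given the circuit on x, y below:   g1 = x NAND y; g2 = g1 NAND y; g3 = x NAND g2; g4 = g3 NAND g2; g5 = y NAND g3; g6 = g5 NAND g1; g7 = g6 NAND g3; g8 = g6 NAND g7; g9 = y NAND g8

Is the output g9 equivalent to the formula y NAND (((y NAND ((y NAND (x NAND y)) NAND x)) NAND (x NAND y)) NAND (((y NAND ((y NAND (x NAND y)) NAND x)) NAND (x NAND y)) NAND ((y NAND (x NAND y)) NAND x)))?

g1 = x NAND y
g2 = g1 NAND y = (x NAND y) NAND y
g3 = x NAND g2 = x NAND ((x NAND y) NAND y)
g5 = y NAND g3 = y NAND (x NAND ((x NAND y) NAND y))
g6 = g5 NAND g1 = (y NAND (x NAND ((x NAND y) NAND y))) NAND (x NAND y)
g7 = g6 NAND g3 = ((y NAND (x NAND ((x NAND y) NAND y))) NAND (x NAND y)) NAND (x NAND ((x NAND y) NAND y))
g8 = g6 NAND g7 = ((y NAND (x NAND ((x NAND y) NAND y))) NAND (x NAND y)) NAND (((y NAND (x NAND ((x NAND y) NAND y))) NAND (x NAND y)) NAND (x NAND ((x NAND y) NAND y)))
g9 = y NAND g8 = y NAND (((y NAND (x NAND ((x NAND y) NAND y))) NAND (x NAND y)) NAND (((y NAND (x NAND ((x NAND y) NAND y))) NAND (x NAND y)) NAND (x NAND ((x NAND y) NAND y))))
At x=0, y=1: circuit gives 0, formula gives 0.
At x=0, y=0: circuit gives 1, formula gives 1.
Agrees on all 4 inputs.

Yes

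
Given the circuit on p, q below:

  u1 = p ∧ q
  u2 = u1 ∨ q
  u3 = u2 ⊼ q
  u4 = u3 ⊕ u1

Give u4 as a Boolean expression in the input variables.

u1 = p ∧ q
u2 = u1 ∨ q = (p ∧ q) ∨ q
u3 = u2 ⊼ q = ((p ∧ q) ∨ q) ⊼ q
u4 = u3 ⊕ u1 = (((p ∧ q) ∨ q) ⊼ q) ⊕ (p ∧ q)

(((p ∧ q) ∨ q) ⊼ q) ⊕ (p ∧ q)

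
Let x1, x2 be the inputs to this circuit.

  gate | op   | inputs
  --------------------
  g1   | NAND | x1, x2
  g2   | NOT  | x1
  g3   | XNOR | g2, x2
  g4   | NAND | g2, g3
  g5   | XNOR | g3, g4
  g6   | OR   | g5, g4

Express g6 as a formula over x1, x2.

g2 = NOT x1
g3 = g2 XNOR x2 = NOT x1 XNOR x2
g4 = g2 NAND g3 = NOT x1 NAND (NOT x1 XNOR x2)
g5 = g3 XNOR g4 = (NOT x1 XNOR x2) XNOR (NOT x1 NAND (NOT x1 XNOR x2))
g6 = g5 OR g4 = ((NOT x1 XNOR x2) XNOR (NOT x1 NAND (NOT x1 XNOR x2))) OR (NOT x1 NAND (NOT x1 XNOR x2))

((NOT x1 XNOR x2) XNOR (NOT x1 NAND (NOT x1 XNOR x2))) OR (NOT x1 NAND (NOT x1 XNOR x2))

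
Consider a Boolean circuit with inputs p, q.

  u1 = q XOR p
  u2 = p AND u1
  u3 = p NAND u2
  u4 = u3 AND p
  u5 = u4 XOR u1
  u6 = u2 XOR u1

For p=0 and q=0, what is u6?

0

u1 = 0 XOR 0 = 0
u2 = 0 AND 0 = 0
u6 = 0 XOR 0 = 0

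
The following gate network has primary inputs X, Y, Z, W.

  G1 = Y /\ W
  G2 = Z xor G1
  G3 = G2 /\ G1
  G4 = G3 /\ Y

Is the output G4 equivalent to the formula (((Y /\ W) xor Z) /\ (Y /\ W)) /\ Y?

Yes

G1 = Y /\ W
G2 = Z xor G1 = Z xor (Y /\ W)
G3 = G2 /\ G1 = (Z xor (Y /\ W)) /\ (Y /\ W)
G4 = G3 /\ Y = ((Z xor (Y /\ W)) /\ (Y /\ W)) /\ Y
At X=0, Y=0, Z=0, W=0: circuit gives 0, formula gives 0.
At X=0, Y=1, Z=0, W=1: circuit gives 1, formula gives 1.
Agrees on all 16 inputs.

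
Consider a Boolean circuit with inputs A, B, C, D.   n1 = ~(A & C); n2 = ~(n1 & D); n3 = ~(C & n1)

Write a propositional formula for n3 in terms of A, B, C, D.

n1 = ~(A & C)
n3 = ~(C & n1) = ~(C & (~(A & C)))

~(C & (~(A & C)))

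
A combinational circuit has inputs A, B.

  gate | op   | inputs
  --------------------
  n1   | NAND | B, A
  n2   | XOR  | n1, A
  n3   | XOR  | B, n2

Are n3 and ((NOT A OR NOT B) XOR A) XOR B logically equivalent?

n1 = B NAND A
n2 = n1 XOR A = (B NAND A) XOR A
n3 = B XOR n2 = B XOR ((B NAND A) XOR A)
At A=0, B=1: circuit gives 0, formula gives 0.
At A=0, B=0: circuit gives 1, formula gives 1.
Agrees on all 4 inputs.

Yes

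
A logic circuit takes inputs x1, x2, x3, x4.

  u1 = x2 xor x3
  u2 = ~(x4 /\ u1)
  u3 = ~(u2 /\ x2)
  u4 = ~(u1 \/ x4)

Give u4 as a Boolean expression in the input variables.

u1 = x2 xor x3
u4 = ~(u1 \/ x4) = ~((x2 xor x3) \/ x4)

~((x2 xor x3) \/ x4)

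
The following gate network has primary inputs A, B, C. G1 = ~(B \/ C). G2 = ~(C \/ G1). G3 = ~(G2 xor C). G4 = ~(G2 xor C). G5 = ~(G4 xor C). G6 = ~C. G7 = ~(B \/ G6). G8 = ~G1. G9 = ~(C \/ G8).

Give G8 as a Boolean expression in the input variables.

~(~(B \/ C))

G1 = ~(B \/ C)
G8 = ~G1 = ~(~(B \/ C))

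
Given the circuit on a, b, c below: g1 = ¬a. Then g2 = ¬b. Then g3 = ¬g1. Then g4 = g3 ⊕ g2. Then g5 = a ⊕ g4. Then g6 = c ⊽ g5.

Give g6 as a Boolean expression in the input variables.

g1 = ¬a
g2 = ¬b
g3 = ¬g1 = ¬¬a
g4 = g3 ⊕ g2 = ¬¬a ⊕ ¬b
g5 = a ⊕ g4 = a ⊕ (¬¬a ⊕ ¬b)
g6 = c ⊽ g5 = c ⊽ (a ⊕ (¬¬a ⊕ ¬b))

c ⊽ (a ⊕ (¬¬a ⊕ ¬b))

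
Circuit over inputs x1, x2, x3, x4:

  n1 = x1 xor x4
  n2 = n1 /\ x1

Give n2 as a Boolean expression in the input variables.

(x1 xor x4) /\ x1

n1 = x1 xor x4
n2 = n1 /\ x1 = (x1 xor x4) /\ x1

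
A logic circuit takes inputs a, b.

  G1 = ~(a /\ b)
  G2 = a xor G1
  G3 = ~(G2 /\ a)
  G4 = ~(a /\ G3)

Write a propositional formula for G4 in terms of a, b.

G1 = ~(a /\ b)
G2 = a xor G1 = a xor (~(a /\ b))
G3 = ~(G2 /\ a) = ~((a xor (~(a /\ b))) /\ a)
G4 = ~(a /\ G3) = ~(a /\ (~((a xor (~(a /\ b))) /\ a)))

~(a /\ (~((a xor (~(a /\ b))) /\ a)))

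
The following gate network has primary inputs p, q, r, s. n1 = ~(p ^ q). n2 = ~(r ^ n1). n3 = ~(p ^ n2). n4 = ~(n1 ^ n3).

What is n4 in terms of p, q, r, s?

~((~(p ^ q)) ^ (~(p ^ (~(r ^ (~(p ^ q)))))))

n1 = ~(p ^ q)
n2 = ~(r ^ n1) = ~(r ^ (~(p ^ q)))
n3 = ~(p ^ n2) = ~(p ^ (~(r ^ (~(p ^ q)))))
n4 = ~(n1 ^ n3) = ~((~(p ^ q)) ^ (~(p ^ (~(r ^ (~(p ^ q)))))))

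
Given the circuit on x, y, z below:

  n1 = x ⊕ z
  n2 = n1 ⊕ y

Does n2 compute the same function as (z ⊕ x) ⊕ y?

Yes

n1 = x ⊕ z
n2 = n1 ⊕ y = (x ⊕ z) ⊕ y
At x=0, y=0, z=0: circuit gives 0, formula gives 0.
At x=0, y=0, z=1: circuit gives 1, formula gives 1.
Agrees on all 8 inputs.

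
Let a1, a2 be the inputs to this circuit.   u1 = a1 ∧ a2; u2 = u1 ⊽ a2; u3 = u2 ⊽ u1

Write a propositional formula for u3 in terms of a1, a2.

u1 = a1 ∧ a2
u2 = u1 ⊽ a2 = (a1 ∧ a2) ⊽ a2
u3 = u2 ⊽ u1 = ((a1 ∧ a2) ⊽ a2) ⊽ (a1 ∧ a2)

((a1 ∧ a2) ⊽ a2) ⊽ (a1 ∧ a2)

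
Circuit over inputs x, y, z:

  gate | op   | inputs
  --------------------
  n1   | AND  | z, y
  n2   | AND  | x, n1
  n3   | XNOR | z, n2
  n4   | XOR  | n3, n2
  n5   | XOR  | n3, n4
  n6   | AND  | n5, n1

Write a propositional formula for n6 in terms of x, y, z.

n1 = z AND y
n2 = x AND n1 = x AND (z AND y)
n3 = z XNOR n2 = z XNOR (x AND (z AND y))
n4 = n3 XOR n2 = (z XNOR (x AND (z AND y))) XOR (x AND (z AND y))
n5 = n3 XOR n4 = (z XNOR (x AND (z AND y))) XOR ((z XNOR (x AND (z AND y))) XOR (x AND (z AND y)))
n6 = n5 AND n1 = ((z XNOR (x AND (z AND y))) XOR ((z XNOR (x AND (z AND y))) XOR (x AND (z AND y)))) AND (z AND y)

((z XNOR (x AND (z AND y))) XOR ((z XNOR (x AND (z AND y))) XOR (x AND (z AND y)))) AND (z AND y)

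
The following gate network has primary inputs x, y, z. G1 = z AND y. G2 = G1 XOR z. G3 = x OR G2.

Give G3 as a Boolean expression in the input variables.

x OR ((z AND y) XOR z)

G1 = z AND y
G2 = G1 XOR z = (z AND y) XOR z
G3 = x OR G2 = x OR ((z AND y) XOR z)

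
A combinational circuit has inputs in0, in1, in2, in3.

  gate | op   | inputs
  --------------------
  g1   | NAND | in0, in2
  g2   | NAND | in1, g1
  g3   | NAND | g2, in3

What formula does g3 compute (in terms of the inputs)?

g1 = in0 NAND in2
g2 = in1 NAND g1 = in1 NAND (in0 NAND in2)
g3 = g2 NAND in3 = (in1 NAND (in0 NAND in2)) NAND in3

(in1 NAND (in0 NAND in2)) NAND in3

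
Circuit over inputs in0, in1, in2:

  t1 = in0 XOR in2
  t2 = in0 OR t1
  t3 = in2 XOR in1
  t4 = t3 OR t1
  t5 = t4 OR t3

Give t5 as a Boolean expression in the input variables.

t1 = in0 XOR in2
t3 = in2 XOR in1
t4 = t3 OR t1 = (in2 XOR in1) OR (in0 XOR in2)
t5 = t4 OR t3 = ((in2 XOR in1) OR (in0 XOR in2)) OR (in2 XOR in1)

((in2 XOR in1) OR (in0 XOR in2)) OR (in2 XOR in1)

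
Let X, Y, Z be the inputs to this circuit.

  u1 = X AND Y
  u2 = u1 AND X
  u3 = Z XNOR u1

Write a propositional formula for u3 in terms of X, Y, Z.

u1 = X AND Y
u3 = Z XNOR u1 = Z XNOR (X AND Y)

Z XNOR (X AND Y)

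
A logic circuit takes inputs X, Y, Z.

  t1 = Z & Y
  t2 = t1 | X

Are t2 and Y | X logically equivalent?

No

t1 = Z & Y
t2 = t1 | X = (Z & Y) | X
At X=0, Y=1, Z=0: circuit gives 0, formula gives 1.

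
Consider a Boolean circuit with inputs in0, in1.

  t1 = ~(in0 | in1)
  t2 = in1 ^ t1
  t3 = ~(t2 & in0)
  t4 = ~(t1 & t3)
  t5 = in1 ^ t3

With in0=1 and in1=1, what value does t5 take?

1

t1 = ~(1 | 1) = 0
t2 = 1 ^ 0 = 1
t3 = ~(1 & 1) = 0
t5 = 1 ^ 0 = 1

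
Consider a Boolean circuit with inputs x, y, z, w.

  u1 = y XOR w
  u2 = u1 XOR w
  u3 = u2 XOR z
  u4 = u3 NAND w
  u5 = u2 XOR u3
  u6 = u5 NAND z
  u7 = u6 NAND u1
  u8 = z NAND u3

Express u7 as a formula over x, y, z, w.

u1 = y XOR w
u2 = u1 XOR w = (y XOR w) XOR w
u3 = u2 XOR z = ((y XOR w) XOR w) XOR z
u5 = u2 XOR u3 = ((y XOR w) XOR w) XOR (((y XOR w) XOR w) XOR z)
u6 = u5 NAND z = (((y XOR w) XOR w) XOR (((y XOR w) XOR w) XOR z)) NAND z
u7 = u6 NAND u1 = ((((y XOR w) XOR w) XOR (((y XOR w) XOR w) XOR z)) NAND z) NAND (y XOR w)

((((y XOR w) XOR w) XOR (((y XOR w) XOR w) XOR z)) NAND z) NAND (y XOR w)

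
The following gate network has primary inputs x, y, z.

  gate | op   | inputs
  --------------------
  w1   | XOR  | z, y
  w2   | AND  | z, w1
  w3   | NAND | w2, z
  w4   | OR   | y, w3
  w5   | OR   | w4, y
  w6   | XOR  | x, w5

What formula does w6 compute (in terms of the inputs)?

w1 = z XOR y
w2 = z AND w1 = z AND (z XOR y)
w3 = w2 NAND z = (z AND (z XOR y)) NAND z
w4 = y OR w3 = y OR ((z AND (z XOR y)) NAND z)
w5 = w4 OR y = (y OR ((z AND (z XOR y)) NAND z)) OR y
w6 = x XOR w5 = x XOR ((y OR ((z AND (z XOR y)) NAND z)) OR y)

x XOR ((y OR ((z AND (z XOR y)) NAND z)) OR y)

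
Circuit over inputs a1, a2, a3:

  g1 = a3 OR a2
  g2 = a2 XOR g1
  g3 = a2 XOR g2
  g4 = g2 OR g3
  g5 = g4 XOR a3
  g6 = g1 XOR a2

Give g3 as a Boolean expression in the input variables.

g1 = a3 OR a2
g2 = a2 XOR g1 = a2 XOR (a3 OR a2)
g3 = a2 XOR g2 = a2 XOR (a2 XOR (a3 OR a2))

a2 XOR (a2 XOR (a3 OR a2))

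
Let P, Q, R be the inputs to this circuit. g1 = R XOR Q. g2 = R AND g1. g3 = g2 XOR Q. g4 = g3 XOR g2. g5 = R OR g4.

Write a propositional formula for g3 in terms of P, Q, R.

g1 = R XOR Q
g2 = R AND g1 = R AND (R XOR Q)
g3 = g2 XOR Q = (R AND (R XOR Q)) XOR Q

(R AND (R XOR Q)) XOR Q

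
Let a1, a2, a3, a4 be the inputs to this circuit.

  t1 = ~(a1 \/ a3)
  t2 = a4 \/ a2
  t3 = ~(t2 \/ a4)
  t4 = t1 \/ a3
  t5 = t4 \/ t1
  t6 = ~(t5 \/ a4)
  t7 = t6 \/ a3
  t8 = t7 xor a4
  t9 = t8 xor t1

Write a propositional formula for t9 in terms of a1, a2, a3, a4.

(((~((((~(a1 \/ a3)) \/ a3) \/ (~(a1 \/ a3))) \/ a4)) \/ a3) xor a4) xor (~(a1 \/ a3))

t1 = ~(a1 \/ a3)
t4 = t1 \/ a3 = (~(a1 \/ a3)) \/ a3
t5 = t4 \/ t1 = ((~(a1 \/ a3)) \/ a3) \/ (~(a1 \/ a3))
t6 = ~(t5 \/ a4) = ~((((~(a1 \/ a3)) \/ a3) \/ (~(a1 \/ a3))) \/ a4)
t7 = t6 \/ a3 = (~((((~(a1 \/ a3)) \/ a3) \/ (~(a1 \/ a3))) \/ a4)) \/ a3
t8 = t7 xor a4 = ((~((((~(a1 \/ a3)) \/ a3) \/ (~(a1 \/ a3))) \/ a4)) \/ a3) xor a4
t9 = t8 xor t1 = (((~((((~(a1 \/ a3)) \/ a3) \/ (~(a1 \/ a3))) \/ a4)) \/ a3) xor a4) xor (~(a1 \/ a3))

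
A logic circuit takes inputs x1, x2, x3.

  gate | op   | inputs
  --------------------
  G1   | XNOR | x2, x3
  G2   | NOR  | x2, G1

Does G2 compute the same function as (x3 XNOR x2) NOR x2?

Yes

G1 = x2 XNOR x3
G2 = x2 NOR G1 = x2 NOR (x2 XNOR x3)
At x1=0, x2=0, x3=0: circuit gives 0, formula gives 0.
At x1=0, x2=0, x3=1: circuit gives 1, formula gives 1.
Agrees on all 8 inputs.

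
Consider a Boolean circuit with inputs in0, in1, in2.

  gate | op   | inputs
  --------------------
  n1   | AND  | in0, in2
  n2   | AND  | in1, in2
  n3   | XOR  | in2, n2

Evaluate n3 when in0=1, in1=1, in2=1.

n2 = 1 AND 1 = 1
n3 = 1 XOR 1 = 0

0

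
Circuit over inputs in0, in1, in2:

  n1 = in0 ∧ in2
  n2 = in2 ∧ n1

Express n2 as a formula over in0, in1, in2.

n1 = in0 ∧ in2
n2 = in2 ∧ n1 = in2 ∧ (in0 ∧ in2)

in2 ∧ (in0 ∧ in2)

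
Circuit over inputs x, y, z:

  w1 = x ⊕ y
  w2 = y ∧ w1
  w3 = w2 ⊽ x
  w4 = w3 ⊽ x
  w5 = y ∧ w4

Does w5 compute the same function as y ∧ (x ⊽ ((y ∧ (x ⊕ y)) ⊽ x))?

Yes

w1 = x ⊕ y
w2 = y ∧ w1 = y ∧ (x ⊕ y)
w3 = w2 ⊽ x = (y ∧ (x ⊕ y)) ⊽ x
w4 = w3 ⊽ x = ((y ∧ (x ⊕ y)) ⊽ x) ⊽ x
w5 = y ∧ w4 = y ∧ (((y ∧ (x ⊕ y)) ⊽ x) ⊽ x)
At x=0, y=0, z=0: circuit gives 0, formula gives 0.
At x=0, y=1, z=0: circuit gives 1, formula gives 1.
Agrees on all 8 inputs.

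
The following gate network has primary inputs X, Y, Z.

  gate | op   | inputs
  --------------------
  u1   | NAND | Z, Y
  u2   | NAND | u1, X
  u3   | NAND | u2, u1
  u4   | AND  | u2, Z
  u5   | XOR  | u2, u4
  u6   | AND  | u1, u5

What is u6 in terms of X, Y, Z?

(Z NAND Y) AND (((Z NAND Y) NAND X) XOR (((Z NAND Y) NAND X) AND Z))

u1 = Z NAND Y
u2 = u1 NAND X = (Z NAND Y) NAND X
u4 = u2 AND Z = ((Z NAND Y) NAND X) AND Z
u5 = u2 XOR u4 = ((Z NAND Y) NAND X) XOR (((Z NAND Y) NAND X) AND Z)
u6 = u1 AND u5 = (Z NAND Y) AND (((Z NAND Y) NAND X) XOR (((Z NAND Y) NAND X) AND Z))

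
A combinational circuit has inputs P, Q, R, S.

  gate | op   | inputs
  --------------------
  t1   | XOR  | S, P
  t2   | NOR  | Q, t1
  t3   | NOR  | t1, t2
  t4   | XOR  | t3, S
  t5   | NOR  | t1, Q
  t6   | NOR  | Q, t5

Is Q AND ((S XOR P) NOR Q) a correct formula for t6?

t1 = S XOR P
t5 = t1 NOR Q = (S XOR P) NOR Q
t6 = Q NOR t5 = Q NOR ((S XOR P) NOR Q)
At P=0, Q=0, R=0, S=1: circuit gives 1, formula gives 0.

No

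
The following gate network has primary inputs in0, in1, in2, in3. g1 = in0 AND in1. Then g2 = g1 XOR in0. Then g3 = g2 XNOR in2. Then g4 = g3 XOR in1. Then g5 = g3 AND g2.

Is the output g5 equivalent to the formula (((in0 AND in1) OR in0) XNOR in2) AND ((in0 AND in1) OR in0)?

No

g1 = in0 AND in1
g2 = g1 XOR in0 = (in0 AND in1) XOR in0
g3 = g2 XNOR in2 = ((in0 AND in1) XOR in0) XNOR in2
g5 = g3 AND g2 = (((in0 AND in1) XOR in0) XNOR in2) AND ((in0 AND in1) XOR in0)
At in0=1, in1=1, in2=1, in3=0: circuit gives 0, formula gives 1.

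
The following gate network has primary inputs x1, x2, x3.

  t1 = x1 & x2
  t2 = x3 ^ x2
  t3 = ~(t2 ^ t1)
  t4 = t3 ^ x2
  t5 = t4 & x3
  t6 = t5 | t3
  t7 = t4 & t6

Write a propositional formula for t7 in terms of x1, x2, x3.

((~((x3 ^ x2) ^ (x1 & x2))) ^ x2) & ((((~((x3 ^ x2) ^ (x1 & x2))) ^ x2) & x3) | (~((x3 ^ x2) ^ (x1 & x2))))

t1 = x1 & x2
t2 = x3 ^ x2
t3 = ~(t2 ^ t1) = ~((x3 ^ x2) ^ (x1 & x2))
t4 = t3 ^ x2 = (~((x3 ^ x2) ^ (x1 & x2))) ^ x2
t5 = t4 & x3 = ((~((x3 ^ x2) ^ (x1 & x2))) ^ x2) & x3
t6 = t5 | t3 = (((~((x3 ^ x2) ^ (x1 & x2))) ^ x2) & x3) | (~((x3 ^ x2) ^ (x1 & x2)))
t7 = t4 & t6 = ((~((x3 ^ x2) ^ (x1 & x2))) ^ x2) & ((((~((x3 ^ x2) ^ (x1 & x2))) ^ x2) & x3) | (~((x3 ^ x2) ^ (x1 & x2))))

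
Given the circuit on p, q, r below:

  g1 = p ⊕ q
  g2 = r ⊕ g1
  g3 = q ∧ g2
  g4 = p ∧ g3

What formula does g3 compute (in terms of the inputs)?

q ∧ (r ⊕ (p ⊕ q))

g1 = p ⊕ q
g2 = r ⊕ g1 = r ⊕ (p ⊕ q)
g3 = q ∧ g2 = q ∧ (r ⊕ (p ⊕ q))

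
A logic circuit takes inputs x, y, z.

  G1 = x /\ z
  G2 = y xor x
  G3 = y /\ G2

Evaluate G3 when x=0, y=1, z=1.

G2 = 1 xor 0 = 1
G3 = 1 /\ 1 = 1

1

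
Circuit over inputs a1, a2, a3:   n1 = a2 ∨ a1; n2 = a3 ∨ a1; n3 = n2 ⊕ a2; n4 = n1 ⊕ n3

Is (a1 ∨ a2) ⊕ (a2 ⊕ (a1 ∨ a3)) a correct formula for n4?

Yes

n1 = a2 ∨ a1
n2 = a3 ∨ a1
n3 = n2 ⊕ a2 = (a3 ∨ a1) ⊕ a2
n4 = n1 ⊕ n3 = (a2 ∨ a1) ⊕ ((a3 ∨ a1) ⊕ a2)
At a1=0, a2=0, a3=0: circuit gives 0, formula gives 0.
At a1=0, a2=0, a3=1: circuit gives 1, formula gives 1.
Agrees on all 8 inputs.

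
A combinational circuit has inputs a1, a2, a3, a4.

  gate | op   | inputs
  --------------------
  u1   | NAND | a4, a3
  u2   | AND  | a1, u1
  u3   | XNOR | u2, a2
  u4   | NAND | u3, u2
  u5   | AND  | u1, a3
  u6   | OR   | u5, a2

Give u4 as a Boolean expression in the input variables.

((a1 AND (a4 NAND a3)) XNOR a2) NAND (a1 AND (a4 NAND a3))

u1 = a4 NAND a3
u2 = a1 AND u1 = a1 AND (a4 NAND a3)
u3 = u2 XNOR a2 = (a1 AND (a4 NAND a3)) XNOR a2
u4 = u3 NAND u2 = ((a1 AND (a4 NAND a3)) XNOR a2) NAND (a1 AND (a4 NAND a3))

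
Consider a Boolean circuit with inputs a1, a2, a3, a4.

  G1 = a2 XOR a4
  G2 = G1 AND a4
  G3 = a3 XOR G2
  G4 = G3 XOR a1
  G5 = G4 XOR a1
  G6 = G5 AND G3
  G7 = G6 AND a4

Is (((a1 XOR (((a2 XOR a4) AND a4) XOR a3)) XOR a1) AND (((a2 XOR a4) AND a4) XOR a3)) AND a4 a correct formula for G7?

Yes

G1 = a2 XOR a4
G2 = G1 AND a4 = (a2 XOR a4) AND a4
G3 = a3 XOR G2 = a3 XOR ((a2 XOR a4) AND a4)
G4 = G3 XOR a1 = (a3 XOR ((a2 XOR a4) AND a4)) XOR a1
G5 = G4 XOR a1 = ((a3 XOR ((a2 XOR a4) AND a4)) XOR a1) XOR a1
G6 = G5 AND G3 = (((a3 XOR ((a2 XOR a4) AND a4)) XOR a1) XOR a1) AND (a3 XOR ((a2 XOR a4) AND a4))
G7 = G6 AND a4 = ((((a3 XOR ((a2 XOR a4) AND a4)) XOR a1) XOR a1) AND (a3 XOR ((a2 XOR a4) AND a4))) AND a4
At a1=0, a2=0, a3=0, a4=0: circuit gives 0, formula gives 0.
At a1=0, a2=0, a3=0, a4=1: circuit gives 1, formula gives 1.
Agrees on all 16 inputs.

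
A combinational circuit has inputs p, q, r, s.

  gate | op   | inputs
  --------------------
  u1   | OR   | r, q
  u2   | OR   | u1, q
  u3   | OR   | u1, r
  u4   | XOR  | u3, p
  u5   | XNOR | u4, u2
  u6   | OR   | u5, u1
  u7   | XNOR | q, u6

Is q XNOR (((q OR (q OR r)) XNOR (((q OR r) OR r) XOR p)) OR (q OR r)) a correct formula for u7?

u1 = r OR q
u2 = u1 OR q = (r OR q) OR q
u3 = u1 OR r = (r OR q) OR r
u4 = u3 XOR p = ((r OR q) OR r) XOR p
u5 = u4 XNOR u2 = (((r OR q) OR r) XOR p) XNOR ((r OR q) OR q)
u6 = u5 OR u1 = ((((r OR q) OR r) XOR p) XNOR ((r OR q) OR q)) OR (r OR q)
u7 = q XNOR u6 = q XNOR (((((r OR q) OR r) XOR p) XNOR ((r OR q) OR q)) OR (r OR q))
At p=0, q=0, r=0, s=0: circuit gives 0, formula gives 0.
At p=0, q=1, r=0, s=0: circuit gives 1, formula gives 1.
Agrees on all 16 inputs.

Yes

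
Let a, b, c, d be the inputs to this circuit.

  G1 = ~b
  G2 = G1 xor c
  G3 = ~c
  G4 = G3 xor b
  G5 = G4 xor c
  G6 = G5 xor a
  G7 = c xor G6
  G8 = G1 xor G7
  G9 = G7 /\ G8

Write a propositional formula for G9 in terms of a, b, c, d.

G1 = ~b
G3 = ~c
G4 = G3 xor b = ~c xor b
G5 = G4 xor c = (~c xor b) xor c
G6 = G5 xor a = ((~c xor b) xor c) xor a
G7 = c xor G6 = c xor (((~c xor b) xor c) xor a)
G8 = G1 xor G7 = ~b xor (c xor (((~c xor b) xor c) xor a))
G9 = G7 /\ G8 = (c xor (((~c xor b) xor c) xor a)) /\ (~b xor (c xor (((~c xor b) xor c) xor a)))

(c xor (((~c xor b) xor c) xor a)) /\ (~b xor (c xor (((~c xor b) xor c) xor a)))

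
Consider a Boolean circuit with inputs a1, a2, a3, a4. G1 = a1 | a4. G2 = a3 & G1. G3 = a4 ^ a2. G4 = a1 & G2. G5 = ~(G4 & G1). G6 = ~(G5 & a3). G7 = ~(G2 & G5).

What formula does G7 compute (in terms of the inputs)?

G1 = a1 | a4
G2 = a3 & G1 = a3 & (a1 | a4)
G4 = a1 & G2 = a1 & (a3 & (a1 | a4))
G5 = ~(G4 & G1) = ~((a1 & (a3 & (a1 | a4))) & (a1 | a4))
G7 = ~(G2 & G5) = ~((a3 & (a1 | a4)) & (~((a1 & (a3 & (a1 | a4))) & (a1 | a4))))

~((a3 & (a1 | a4)) & (~((a1 & (a3 & (a1 | a4))) & (a1 | a4))))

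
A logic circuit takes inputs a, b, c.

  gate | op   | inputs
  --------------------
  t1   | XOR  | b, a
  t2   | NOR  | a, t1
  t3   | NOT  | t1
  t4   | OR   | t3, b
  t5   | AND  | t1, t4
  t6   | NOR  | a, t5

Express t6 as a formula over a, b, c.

t1 = b XOR a
t3 = NOT t1 = NOT (b XOR a)
t4 = t3 OR b = NOT (b XOR a) OR b
t5 = t1 AND t4 = (b XOR a) AND (NOT (b XOR a) OR b)
t6 = a NOR t5 = a NOR ((b XOR a) AND (NOT (b XOR a) OR b))

a NOR ((b XOR a) AND (NOT (b XOR a) OR b))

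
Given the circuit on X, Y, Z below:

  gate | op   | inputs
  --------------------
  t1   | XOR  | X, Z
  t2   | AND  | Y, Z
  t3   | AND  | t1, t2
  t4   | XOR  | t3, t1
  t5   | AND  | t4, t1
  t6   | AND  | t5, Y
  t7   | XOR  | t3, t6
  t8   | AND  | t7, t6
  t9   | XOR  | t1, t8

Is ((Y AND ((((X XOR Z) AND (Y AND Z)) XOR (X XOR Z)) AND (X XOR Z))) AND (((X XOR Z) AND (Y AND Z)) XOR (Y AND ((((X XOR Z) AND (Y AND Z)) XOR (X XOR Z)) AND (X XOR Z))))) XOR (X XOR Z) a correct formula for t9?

t1 = X XOR Z
t2 = Y AND Z
t3 = t1 AND t2 = (X XOR Z) AND (Y AND Z)
t4 = t3 XOR t1 = ((X XOR Z) AND (Y AND Z)) XOR (X XOR Z)
t5 = t4 AND t1 = (((X XOR Z) AND (Y AND Z)) XOR (X XOR Z)) AND (X XOR Z)
t6 = t5 AND Y = ((((X XOR Z) AND (Y AND Z)) XOR (X XOR Z)) AND (X XOR Z)) AND Y
t7 = t3 XOR t6 = ((X XOR Z) AND (Y AND Z)) XOR (((((X XOR Z) AND (Y AND Z)) XOR (X XOR Z)) AND (X XOR Z)) AND Y)
t8 = t7 AND t6 = (((X XOR Z) AND (Y AND Z)) XOR (((((X XOR Z) AND (Y AND Z)) XOR (X XOR Z)) AND (X XOR Z)) AND Y)) AND (((((X XOR Z) AND (Y AND Z)) XOR (X XOR Z)) AND (X XOR Z)) AND Y)
t9 = t1 XOR t8 = (X XOR Z) XOR ((((X XOR Z) AND (Y AND Z)) XOR (((((X XOR Z) AND (Y AND Z)) XOR (X XOR Z)) AND (X XOR Z)) AND Y)) AND (((((X XOR Z) AND (Y AND Z)) XOR (X XOR Z)) AND (X XOR Z)) AND Y))
At X=0, Y=0, Z=0: circuit gives 0, formula gives 0.
At X=0, Y=0, Z=1: circuit gives 1, formula gives 1.
Agrees on all 8 inputs.

Yes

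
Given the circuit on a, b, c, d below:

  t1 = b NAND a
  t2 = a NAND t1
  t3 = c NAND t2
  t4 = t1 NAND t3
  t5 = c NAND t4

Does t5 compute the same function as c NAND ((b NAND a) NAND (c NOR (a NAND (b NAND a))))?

t1 = b NAND a
t2 = a NAND t1 = a NAND (b NAND a)
t3 = c NAND t2 = c NAND (a NAND (b NAND a))
t4 = t1 NAND t3 = (b NAND a) NAND (c NAND (a NAND (b NAND a)))
t5 = c NAND t4 = c NAND ((b NAND a) NAND (c NAND (a NAND (b NAND a))))
At a=1, b=0, c=1, d=0: circuit gives 1, formula gives 0.

No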